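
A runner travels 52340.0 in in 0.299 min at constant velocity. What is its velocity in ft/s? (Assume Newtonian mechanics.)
v = d/t (with unit conversion) = 243.1 ft/s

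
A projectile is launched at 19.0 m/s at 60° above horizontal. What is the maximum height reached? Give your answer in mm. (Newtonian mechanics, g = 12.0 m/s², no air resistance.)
H = v₀²sin²(θ)/(2g) (with unit conversion) = 11280.0 mm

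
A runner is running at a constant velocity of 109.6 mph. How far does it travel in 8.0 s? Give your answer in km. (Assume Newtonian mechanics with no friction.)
d = vt (with unit conversion) = 0.392 km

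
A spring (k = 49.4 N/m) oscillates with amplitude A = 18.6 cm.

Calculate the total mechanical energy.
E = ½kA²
E = ½kA² = ½×49.4×(0.186)² = 0.8545 J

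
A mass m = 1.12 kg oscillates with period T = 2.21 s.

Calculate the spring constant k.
T = 2π√(m/k) → k = m(2π/T)² = 1.12×(2π/2.21)² = 9.053 N/m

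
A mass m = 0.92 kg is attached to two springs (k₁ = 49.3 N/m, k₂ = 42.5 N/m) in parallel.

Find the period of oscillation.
k_eq = k₁+k₂ = 91.8 N/m
T = 2π√(m/k_eq) = 2π√(0.92/91.8) = 0.629 s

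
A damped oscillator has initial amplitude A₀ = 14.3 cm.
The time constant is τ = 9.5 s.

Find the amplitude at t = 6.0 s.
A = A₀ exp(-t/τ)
A = A₀ exp(−t/τ) = 14.3×exp(−6.0/9.5) = 7.604 cm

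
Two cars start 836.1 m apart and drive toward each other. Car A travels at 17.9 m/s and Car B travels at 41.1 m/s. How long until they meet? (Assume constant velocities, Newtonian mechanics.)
Combined speed: v_combined = 17.9 + 41.1 = 59 m/s
Time to meet: t = d/59 = 836.1/59 = 14.17 s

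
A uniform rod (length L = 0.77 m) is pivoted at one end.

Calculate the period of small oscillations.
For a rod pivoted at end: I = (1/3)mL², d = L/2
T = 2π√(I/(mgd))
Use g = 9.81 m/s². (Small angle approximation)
I/m = (1/3)L² = 0.1976 m²; d = L/2 = 0.385 m
T = 2π√(I/(mgd)) = 2π√(0.1976/(9.81×0.385)) = 1.437 s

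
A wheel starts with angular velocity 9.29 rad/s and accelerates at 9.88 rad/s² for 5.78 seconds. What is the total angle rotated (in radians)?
θ = ω₀t + ½αt² = 9.29×5.78 + ½×9.88×5.78² = 218.73 rad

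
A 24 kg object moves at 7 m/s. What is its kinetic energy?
KE = ½mv² = ½×24×7² = 588.0 J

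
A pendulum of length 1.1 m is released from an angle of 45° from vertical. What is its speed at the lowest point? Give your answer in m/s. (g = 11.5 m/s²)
h = L(1 − cosθ) = 1.1×(1 − cos45°) = 0.3222 m
v = √(2gh) = √(2×11.5×0.3222) = 2.722 m/s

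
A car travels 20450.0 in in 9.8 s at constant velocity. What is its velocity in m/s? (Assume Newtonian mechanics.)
v = d/t (with unit conversion) = 53.0 m/s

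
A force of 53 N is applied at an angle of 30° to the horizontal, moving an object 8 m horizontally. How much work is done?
W = Fd cosθ = 53×8×cos(30°) = 367.19 J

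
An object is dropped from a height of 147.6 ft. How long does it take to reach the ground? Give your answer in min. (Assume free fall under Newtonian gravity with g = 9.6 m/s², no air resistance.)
t = √(2h/g) (with unit conversion) = 0.05102 min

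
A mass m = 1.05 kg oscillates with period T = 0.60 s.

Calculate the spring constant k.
T = 2π√(m/k) → k = m(2π/T)² = 1.05×(2π/0.6)² = 115.1 N/m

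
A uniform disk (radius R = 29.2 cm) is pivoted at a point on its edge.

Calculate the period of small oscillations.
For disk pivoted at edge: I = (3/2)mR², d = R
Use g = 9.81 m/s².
I/m = (3/2)R² = 0.1279 m²; d = R = 0.292 m
T = 2π√((3/2)R²/(gR)) = 2π√(3R/(2g)) = 1.328 s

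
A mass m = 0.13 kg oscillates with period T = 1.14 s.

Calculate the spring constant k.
T = 2π√(m/k) → k = m(2π/T)² = 0.13×(2π/1.14)² = 3.949 N/m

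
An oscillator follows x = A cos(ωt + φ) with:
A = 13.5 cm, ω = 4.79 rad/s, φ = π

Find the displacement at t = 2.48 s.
x = A cos(ωt + φ) = 13.5×cos(4.79×2.48 + π) = -10.44 cm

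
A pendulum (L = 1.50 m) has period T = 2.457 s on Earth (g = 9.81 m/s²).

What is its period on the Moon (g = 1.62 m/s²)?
T = 2π√(L/g), so T_moon/T_earth = √(g_earth/g_moon)
T_moon = 2π√(1.5/1.62) = 6.046 s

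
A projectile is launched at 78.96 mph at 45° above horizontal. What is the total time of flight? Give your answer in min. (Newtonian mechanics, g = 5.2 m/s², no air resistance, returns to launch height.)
T = 2v₀sin(θ)/g (with unit conversion) = 0.16 min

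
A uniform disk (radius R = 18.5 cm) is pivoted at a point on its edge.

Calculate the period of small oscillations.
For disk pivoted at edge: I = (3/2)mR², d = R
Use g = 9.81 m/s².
I/m = (3/2)R² = 0.05134 m²; d = R = 0.185 m
T = 2π√((3/2)R²/(gR)) = 2π√(3R/(2g)) = 1.057 s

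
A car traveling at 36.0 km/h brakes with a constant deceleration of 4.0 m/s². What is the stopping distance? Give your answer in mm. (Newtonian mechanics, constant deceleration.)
d = v₀² / (2a) (with unit conversion) = 12500.0 mm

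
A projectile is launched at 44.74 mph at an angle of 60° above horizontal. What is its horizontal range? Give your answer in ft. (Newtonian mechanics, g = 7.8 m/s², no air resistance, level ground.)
R = v₀² sin(2θ) / g (with unit conversion) = 145.7 ft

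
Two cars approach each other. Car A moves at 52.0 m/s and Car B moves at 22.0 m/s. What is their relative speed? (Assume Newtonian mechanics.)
v_rel = v_A + v_B = 52.0 + 22.0 = 74.0 m/s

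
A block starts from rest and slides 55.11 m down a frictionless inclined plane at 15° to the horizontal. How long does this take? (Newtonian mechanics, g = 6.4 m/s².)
a = g sin(θ) = 6.4 × sin(15°) = 1.66 m/s²
t = √(2d/a) = √(2 × 55.11 / 1.66) = 8.16 s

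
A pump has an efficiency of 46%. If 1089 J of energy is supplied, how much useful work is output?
W_out = η × W_in = 0.46 × 1089 = 500.94 J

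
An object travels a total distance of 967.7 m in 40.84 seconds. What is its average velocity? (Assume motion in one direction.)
v_avg = Δd / Δt = 967.7 / 40.84 = 23.69 m/s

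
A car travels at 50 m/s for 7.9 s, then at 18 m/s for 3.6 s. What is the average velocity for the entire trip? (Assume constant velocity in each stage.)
d₁ = v₁t₁ = 50 × 7.9 = 395 m
d₂ = v₂t₂ = 18 × 3.6 = 64.8 m
d_total = 459.8 m, t_total = 11.5 s
v_avg = d_total/t_total = 459.8/11.5 = 39.98 m/s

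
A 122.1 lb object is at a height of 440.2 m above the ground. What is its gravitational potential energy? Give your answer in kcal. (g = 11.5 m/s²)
PE = mgh = 55.38 kg × 11.5 m/s² × 440.2 m = 2.804e+05 J = 67.01 kcal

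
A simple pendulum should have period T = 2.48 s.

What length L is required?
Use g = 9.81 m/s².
T = 2π√(L/g) → L = g(T/2π)² = 9.81×(2.48/2π)² = 1.528 m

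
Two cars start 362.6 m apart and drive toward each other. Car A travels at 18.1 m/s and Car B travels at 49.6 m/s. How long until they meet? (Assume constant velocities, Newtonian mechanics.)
Combined speed: v_combined = 18.1 + 49.6 = 67.7 m/s
Time to meet: t = d/67.7 = 362.6/67.7 = 5.36 s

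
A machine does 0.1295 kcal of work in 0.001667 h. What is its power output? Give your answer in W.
P = W/t = 541.8 J / 6.001 s = 90.29 W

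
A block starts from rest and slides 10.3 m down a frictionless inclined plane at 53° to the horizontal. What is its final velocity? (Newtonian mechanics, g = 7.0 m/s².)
a = g sin(θ) = 7.0 × sin(53°) = 5.59 m/s²
v = √(2ad) = √(2 × 5.59 × 10.3) = 10.73 m/s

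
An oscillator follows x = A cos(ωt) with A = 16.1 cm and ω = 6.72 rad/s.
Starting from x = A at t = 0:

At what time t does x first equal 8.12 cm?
cos(ωt) = x/A = 8.12/16.1 = 0.5043
ωt = arccos(0.5043) = 1.042 rad
t = 1.042/6.72 = 0.1551 s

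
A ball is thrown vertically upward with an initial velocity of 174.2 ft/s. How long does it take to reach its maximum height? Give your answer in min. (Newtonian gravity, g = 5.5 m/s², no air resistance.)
t_up = v₀/g (with unit conversion) = 0.1609 min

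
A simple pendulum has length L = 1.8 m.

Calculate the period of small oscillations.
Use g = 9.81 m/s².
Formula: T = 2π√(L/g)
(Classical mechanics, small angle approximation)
T = 2π√(L/g) = 2π√(1.8/9.81) = 2.691 s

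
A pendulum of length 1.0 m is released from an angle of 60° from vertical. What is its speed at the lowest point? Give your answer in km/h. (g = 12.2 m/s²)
h = L(1 − cosθ) = 1.0×(1 − cos60°) = 0.5 m
v = √(2gh) = √(2×12.2×0.5) = 3.493 m/s = 12.57 km/h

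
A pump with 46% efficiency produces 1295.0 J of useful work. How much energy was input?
W_in = W_out/η = 1295.0/0.46 = 2815.2 J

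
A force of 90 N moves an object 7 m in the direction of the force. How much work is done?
W = Fd = 90×7 = 630.0 J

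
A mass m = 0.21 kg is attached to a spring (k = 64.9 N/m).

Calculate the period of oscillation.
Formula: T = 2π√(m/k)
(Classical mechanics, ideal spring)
T = 2π√(m/k) = 2π√(0.21/64.9) = 0.3574 s; f = 1/T = 2.798 Hz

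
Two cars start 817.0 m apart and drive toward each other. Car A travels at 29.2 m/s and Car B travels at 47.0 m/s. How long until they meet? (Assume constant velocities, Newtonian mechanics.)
Combined speed: v_combined = 29.2 + 47.0 = 76.2 m/s
Time to meet: t = d/76.2 = 817.0/76.2 = 10.72 s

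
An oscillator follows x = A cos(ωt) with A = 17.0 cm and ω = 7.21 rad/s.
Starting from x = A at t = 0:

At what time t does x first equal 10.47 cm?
cos(ωt) = x/A = 10.47/17.0 = 0.6159
ωt = arccos(0.6159) = 0.9073 rad
t = 0.9073/7.21 = 0.1258 s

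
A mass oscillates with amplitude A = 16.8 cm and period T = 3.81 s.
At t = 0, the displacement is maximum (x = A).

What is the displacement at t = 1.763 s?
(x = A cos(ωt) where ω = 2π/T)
ω = 2π/T = 2π/3.81 = 1.649 rad/s
x = A cos(ωt) = 16.8×cos(1.649×1.763) = -16.34 cm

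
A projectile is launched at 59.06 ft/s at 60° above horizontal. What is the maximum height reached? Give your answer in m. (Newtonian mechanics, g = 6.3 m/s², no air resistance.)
H = v₀²sin²(θ)/(2g) (with unit conversion) = 19.29 m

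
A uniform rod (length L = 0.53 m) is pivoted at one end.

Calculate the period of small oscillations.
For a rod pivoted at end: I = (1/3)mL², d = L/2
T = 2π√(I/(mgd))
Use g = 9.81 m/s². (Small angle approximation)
I/m = (1/3)L² = 0.09363 m²; d = L/2 = 0.265 m
T = 2π√(I/(mgd)) = 2π√(0.09363/(9.81×0.265)) = 1.192 s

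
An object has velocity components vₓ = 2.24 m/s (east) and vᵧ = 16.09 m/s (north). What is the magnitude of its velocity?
|v| = √(vₓ² + vᵧ²) = √(2.24² + 16.09²) = √(263.906) = 16.25 m/s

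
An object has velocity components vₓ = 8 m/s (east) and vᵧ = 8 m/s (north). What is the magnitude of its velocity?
|v| = √(vₓ² + vᵧ²) = √(8² + 8²) = √(128) = 11.31 m/s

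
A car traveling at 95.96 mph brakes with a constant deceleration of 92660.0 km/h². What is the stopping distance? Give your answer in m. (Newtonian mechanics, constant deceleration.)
d = v₀² / (2a) (with unit conversion) = 128.7 m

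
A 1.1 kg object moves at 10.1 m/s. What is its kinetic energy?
KE = ½mv² = ½×1.1×10.1² = 56.1055 J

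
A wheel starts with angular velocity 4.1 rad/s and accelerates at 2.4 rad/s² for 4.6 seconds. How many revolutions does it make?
θ = ω₀t + ½αt² = 4.1×4.6 + ½×2.4×4.6² = 44.25 rad
Revolutions = θ/(2π) = 44.25/(2π) = 7.04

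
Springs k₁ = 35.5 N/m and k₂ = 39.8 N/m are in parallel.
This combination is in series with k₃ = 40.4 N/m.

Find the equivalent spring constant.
k₁₂ = k₁ + k₂ = 75.3 N/m (parallel)
1/k_eq = 1/k₁₂ + 1/k₃ → k_eq = 26.29 N/m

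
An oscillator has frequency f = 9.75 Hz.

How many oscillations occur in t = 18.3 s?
n = f×t = 9.75×18.3 = 178.4 oscillations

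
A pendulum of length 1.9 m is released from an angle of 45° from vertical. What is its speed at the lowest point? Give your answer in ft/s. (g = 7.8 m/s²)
h = L(1 − cosθ) = 1.9×(1 − cos45°) = 0.5565 m
v = √(2gh) = √(2×7.8×0.5565) = 2.946 m/s = 9.667 ft/s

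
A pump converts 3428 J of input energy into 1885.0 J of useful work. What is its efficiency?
η = W_out/W_in = 1885.0/3428 = 0.5499 = 54.99%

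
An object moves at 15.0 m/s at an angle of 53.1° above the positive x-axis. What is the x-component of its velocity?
vₓ = v cos(θ) = 15.0 × cos(53.1°) = 9.01 m/s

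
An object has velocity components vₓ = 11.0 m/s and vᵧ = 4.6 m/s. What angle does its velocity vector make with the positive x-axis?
θ = arctan(vᵧ/vₓ) = arctan(4.6/11.0) = 22.69°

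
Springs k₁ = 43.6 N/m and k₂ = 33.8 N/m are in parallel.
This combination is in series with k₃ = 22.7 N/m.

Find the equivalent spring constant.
k₁₂ = k₁ + k₂ = 77.4 N/m (parallel)
1/k_eq = 1/k₁₂ + 1/k₃ → k_eq = 17.55 N/m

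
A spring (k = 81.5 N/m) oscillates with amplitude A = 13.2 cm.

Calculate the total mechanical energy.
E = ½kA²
E = ½kA² = ½×81.5×(0.132)² = 0.71 J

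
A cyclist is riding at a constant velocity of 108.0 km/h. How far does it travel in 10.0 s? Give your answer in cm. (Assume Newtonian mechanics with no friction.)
d = vt (with unit conversion) = 30000.0 cm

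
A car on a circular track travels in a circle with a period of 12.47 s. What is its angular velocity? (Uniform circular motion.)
ω = 2π/T = 2π/12.47 = 0.5039 rad/s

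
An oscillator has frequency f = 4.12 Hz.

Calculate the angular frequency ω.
ω = 2πf = 2π×4.12 = 25.89 rad/s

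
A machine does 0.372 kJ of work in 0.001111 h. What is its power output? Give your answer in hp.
P = W/t = 372 J / 4 s = 93.01 W = 0.1247 hp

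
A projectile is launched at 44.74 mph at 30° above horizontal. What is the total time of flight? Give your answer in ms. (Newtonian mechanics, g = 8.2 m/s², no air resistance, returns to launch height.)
T = 2v₀sin(θ)/g (with unit conversion) = 2439.0 ms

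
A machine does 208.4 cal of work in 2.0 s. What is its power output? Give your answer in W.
P = W/t = 871.9 J / 2 s = 436 W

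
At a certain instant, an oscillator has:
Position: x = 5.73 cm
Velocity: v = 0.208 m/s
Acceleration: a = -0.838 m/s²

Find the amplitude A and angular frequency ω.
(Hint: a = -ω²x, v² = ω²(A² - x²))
a = −ω²x → ω = √(|a|/x) = √(0.838/0.0573) = 3.824 rad/s
v² = ω²(A² − x²) → A = √(x² + v²/ω²) = √(0.0573² + 0.208²/3.824²) = 0.079 m = 7.9 cm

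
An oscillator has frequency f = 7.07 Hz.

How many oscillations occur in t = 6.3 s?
n = f×t = 7.07×6.3 = 44.54 oscillations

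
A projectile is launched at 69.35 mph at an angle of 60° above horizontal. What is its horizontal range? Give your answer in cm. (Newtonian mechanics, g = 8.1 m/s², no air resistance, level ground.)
R = v₀² sin(2θ) / g (with unit conversion) = 10280.0 cm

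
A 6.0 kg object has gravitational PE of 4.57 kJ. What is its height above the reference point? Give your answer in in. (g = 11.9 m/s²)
PE = mgh → h = PE/(mg) = 4570 J / (6 kg × 11.9 m/s²) = 64.01 m = 2520.0 in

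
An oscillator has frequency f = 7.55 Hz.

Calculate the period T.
T = 1/f = 1/7.55 = 0.1325 s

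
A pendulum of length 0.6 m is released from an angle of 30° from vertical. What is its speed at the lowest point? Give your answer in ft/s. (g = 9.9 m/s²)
h = L(1 − cosθ) = 0.6×(1 − cos30°) = 0.08038 m
v = √(2gh) = √(2×9.9×0.08038) = 1.262 m/s = 4.139 ft/s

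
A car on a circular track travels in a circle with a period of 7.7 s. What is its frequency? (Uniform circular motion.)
f = 1/T = 1/7.7 = 0.1299 Hz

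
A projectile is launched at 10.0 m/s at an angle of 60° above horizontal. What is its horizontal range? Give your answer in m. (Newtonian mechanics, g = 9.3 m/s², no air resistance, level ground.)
R = v₀² sin(2θ) / g = 9.312 m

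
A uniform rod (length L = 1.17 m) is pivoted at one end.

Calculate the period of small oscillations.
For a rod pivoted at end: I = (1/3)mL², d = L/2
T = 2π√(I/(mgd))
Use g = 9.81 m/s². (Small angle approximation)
I/m = (1/3)L² = 0.4563 m²; d = L/2 = 0.585 m
T = 2π√(I/(mgd)) = 2π√(0.4563/(9.81×0.585)) = 1.772 s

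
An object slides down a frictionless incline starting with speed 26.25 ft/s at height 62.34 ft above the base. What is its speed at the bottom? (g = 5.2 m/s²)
½mv₀² + mgh = ½mv² → v = √(v₀² + 2gh) = √(8.001² + 2×5.2×19) = 16.17 m/s = 53.07 ft/s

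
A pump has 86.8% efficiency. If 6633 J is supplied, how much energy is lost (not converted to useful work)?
W_out = η × W_in = 0.868×6633 = 5757.4 J
W_lost = W_in − W_out = 6633 − 5757.4 = 875.56 J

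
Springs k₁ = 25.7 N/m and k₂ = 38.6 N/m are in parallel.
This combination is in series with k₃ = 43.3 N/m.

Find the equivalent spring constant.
k₁₂ = k₁ + k₂ = 64.3 N/m (parallel)
1/k_eq = 1/k₁₂ + 1/k₃ → k_eq = 25.88 N/m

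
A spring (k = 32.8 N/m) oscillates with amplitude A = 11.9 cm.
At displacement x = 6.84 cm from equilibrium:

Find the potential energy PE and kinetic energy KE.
E_total = ½kA² = ½×32.8×(0.119)² = 0.2322 J
PE = ½kx² = ½×32.8×(0.0684)² = 0.07673 J
KE = E_total − PE = 0.1555 J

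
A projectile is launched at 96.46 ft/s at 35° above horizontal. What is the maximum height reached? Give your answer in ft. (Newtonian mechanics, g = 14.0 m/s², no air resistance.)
H = v₀²sin²(θ)/(2g) (with unit conversion) = 33.32 ft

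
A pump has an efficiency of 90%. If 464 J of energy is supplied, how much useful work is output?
W_out = η × W_in = 0.9 × 464 = 417.6 J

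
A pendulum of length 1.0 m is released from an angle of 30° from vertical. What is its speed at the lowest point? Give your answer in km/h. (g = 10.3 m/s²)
h = L(1 − cosθ) = 1.0×(1 − cos30°) = 0.134 m
v = √(2gh) = √(2×10.3×0.134) = 1.661 m/s = 5.981 km/h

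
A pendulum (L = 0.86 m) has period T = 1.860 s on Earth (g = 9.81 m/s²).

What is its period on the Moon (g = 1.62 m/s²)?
T = 2π√(L/g), so T_moon/T_earth = √(g_earth/g_moon)
T_moon = 2π√(0.86/1.62) = 4.578 s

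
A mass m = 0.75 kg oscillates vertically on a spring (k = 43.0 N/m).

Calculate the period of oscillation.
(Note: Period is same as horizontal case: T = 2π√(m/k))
T = 2π√(m/k) = 2π√(0.75/43.0) = 0.8298 s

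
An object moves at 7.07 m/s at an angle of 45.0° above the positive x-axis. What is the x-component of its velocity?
vₓ = v cos(θ) = 7.07 × cos(45.0°) = 5.0 m/s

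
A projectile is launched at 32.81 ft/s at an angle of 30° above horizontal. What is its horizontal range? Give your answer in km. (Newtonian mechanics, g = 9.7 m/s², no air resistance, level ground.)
R = v₀² sin(2θ) / g (with unit conversion) = 0.008929 km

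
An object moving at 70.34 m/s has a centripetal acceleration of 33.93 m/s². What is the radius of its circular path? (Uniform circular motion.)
r = v²/a_c = 70.34²/33.93 = 145.82 m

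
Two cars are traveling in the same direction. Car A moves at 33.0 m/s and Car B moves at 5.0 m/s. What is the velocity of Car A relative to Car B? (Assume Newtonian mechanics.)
v_rel = v_A - v_B = 33.0 - 5.0 = 28.0 m/s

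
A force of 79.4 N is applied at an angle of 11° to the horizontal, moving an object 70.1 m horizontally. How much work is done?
W = Fd cosθ = 79.4×70.1×cos(11°) = 5463.7 J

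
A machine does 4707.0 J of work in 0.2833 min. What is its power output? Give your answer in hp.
P = W/t = 4707 J / 17 s = 276.9 W = 0.3713 hp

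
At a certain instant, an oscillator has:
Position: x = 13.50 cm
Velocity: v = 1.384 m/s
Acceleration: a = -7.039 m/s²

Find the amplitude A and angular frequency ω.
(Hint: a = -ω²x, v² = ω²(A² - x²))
a = −ω²x → ω = √(|a|/x) = √(7.039/0.135) = 7.221 rad/s
v² = ω²(A² − x²) → A = √(x² + v²/ω²) = √(0.135² + 1.384²/7.221²) = 0.2344 m = 23.44 cm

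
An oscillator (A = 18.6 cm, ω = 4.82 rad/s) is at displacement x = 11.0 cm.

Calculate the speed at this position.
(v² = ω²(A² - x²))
v = ω√(A² − x²) = 4.82×√(0.186² − 0.11²) = 0.7229 m/s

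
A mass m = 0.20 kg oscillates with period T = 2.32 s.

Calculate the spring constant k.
T = 2π√(m/k) → k = m(2π/T)² = 0.2×(2π/2.32)² = 1.467 N/m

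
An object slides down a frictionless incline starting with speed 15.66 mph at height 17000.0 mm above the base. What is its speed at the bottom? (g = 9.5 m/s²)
½mv₀² + mgh = ½mv² → v = √(v₀² + 2gh) = √(7.001² + 2×9.5×17) = 19.29 m/s = 43.14 mph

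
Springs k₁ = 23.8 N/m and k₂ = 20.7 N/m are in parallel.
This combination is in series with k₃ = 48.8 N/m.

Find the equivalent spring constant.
k₁₂ = k₁ + k₂ = 44.5 N/m (parallel)
1/k_eq = 1/k₁₂ + 1/k₃ → k_eq = 23.28 N/m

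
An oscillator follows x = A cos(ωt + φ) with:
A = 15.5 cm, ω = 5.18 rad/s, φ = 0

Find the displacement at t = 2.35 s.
x = A cos(ωt + φ) = 15.5×cos(5.18×2.35 + 0) = 14.32 cm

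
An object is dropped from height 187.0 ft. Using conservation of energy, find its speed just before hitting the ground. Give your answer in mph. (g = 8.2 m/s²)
mgh = ½mv² → v = √(2gh) = √(2×8.2×57) = 30.57 m/s = 68.39 mph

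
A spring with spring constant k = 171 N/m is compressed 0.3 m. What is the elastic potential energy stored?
PE = ½kx² = ½×171×0.3² = 7.695 J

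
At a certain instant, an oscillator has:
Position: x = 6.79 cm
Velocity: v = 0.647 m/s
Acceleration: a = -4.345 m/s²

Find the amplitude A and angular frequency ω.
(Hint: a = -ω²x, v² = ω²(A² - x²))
a = −ω²x → ω = √(|a|/x) = √(4.345/0.0679) = 7.999 rad/s
v² = ω²(A² − x²) → A = √(x² + v²/ω²) = √(0.0679² + 0.647²/7.999²) = 0.1056 m = 10.56 cm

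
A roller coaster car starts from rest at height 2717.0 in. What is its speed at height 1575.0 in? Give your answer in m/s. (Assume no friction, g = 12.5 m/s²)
mgh₁ = ½mv₂² + mgh₂ → v₂ = √(2g(h₁−h₂)) = √(2×12.5×(69.01−40)) = 26.93 m/s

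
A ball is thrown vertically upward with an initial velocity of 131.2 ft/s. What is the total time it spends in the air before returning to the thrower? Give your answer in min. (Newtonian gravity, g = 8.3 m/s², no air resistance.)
t_total = 2v₀/g (with unit conversion) = 0.1606 min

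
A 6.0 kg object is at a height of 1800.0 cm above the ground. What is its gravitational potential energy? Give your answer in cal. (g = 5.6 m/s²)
PE = mgh = 6 kg × 5.6 m/s² × 18 m = 604.8 J = 144.6 cal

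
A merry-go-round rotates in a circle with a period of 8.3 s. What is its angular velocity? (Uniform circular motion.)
ω = 2π/T = 2π/8.3 = 0.757 rad/s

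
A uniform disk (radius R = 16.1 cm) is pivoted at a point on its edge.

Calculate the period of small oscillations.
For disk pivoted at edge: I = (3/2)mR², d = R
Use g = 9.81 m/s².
I/m = (3/2)R² = 0.03888 m²; d = R = 0.161 m
T = 2π√((3/2)R²/(gR)) = 2π√(3R/(2g)) = 0.9858 s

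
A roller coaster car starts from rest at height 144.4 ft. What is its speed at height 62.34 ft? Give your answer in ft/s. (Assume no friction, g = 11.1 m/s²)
mgh₁ = ½mv₂² + mgh₂ → v₂ = √(2g(h₁−h₂)) = √(2×11.1×(44.01−19)) = 23.56 m/s = 77.31 ft/s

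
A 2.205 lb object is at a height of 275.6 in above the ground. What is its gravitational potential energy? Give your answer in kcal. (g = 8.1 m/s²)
PE = mgh = 1 kg × 8.1 m/s² × 7 m = 56.71 J = 0.01355 kcal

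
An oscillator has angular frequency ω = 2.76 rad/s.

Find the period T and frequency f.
T = 2π/ω = 2π/2.76 = 2.277 s; f = ω/2π = 0.4393 Hz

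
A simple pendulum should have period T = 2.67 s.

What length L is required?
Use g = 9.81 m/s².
T = 2π√(L/g) → L = g(T/2π)² = 9.81×(2.67/2π)² = 1.771 m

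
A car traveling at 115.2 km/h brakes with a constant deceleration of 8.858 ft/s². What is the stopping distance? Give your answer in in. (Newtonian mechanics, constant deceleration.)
d = v₀² / (2a) (with unit conversion) = 7466.0 in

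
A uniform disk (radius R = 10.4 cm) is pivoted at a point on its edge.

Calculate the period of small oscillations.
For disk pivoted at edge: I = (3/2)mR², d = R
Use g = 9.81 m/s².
I/m = (3/2)R² = 0.01622 m²; d = R = 0.104 m
T = 2π√((3/2)R²/(gR)) = 2π√(3R/(2g)) = 0.7923 s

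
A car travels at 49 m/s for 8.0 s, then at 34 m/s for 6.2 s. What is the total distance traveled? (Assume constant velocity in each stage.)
d₁ = v₁t₁ = 49 × 8.0 = 392 m
d₂ = v₂t₂ = 34 × 6.2 = 210.8 m
d_total = 392 + 210.8 = 602.8 m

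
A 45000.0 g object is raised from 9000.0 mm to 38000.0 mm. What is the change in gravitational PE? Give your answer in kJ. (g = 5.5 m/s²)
ΔPE = mg(h₂ − h₁) = 45 kg × 5.5 m/s² × (38 − 9) m = 7178 J = 7.178 kJ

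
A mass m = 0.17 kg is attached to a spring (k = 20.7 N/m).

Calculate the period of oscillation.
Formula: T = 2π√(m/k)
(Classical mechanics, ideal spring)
T = 2π√(m/k) = 2π√(0.17/20.7) = 0.5694 s; f = 1/T = 1.756 Hz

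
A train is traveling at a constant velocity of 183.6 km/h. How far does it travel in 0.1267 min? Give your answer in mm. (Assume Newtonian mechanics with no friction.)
d = vt (with unit conversion) = 387700.0 mm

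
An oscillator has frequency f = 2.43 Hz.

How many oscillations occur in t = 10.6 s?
n = f×t = 2.43×10.6 = 25.76 oscillations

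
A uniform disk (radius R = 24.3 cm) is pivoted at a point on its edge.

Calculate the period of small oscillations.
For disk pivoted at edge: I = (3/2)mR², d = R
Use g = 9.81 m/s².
I/m = (3/2)R² = 0.08857 m²; d = R = 0.243 m
T = 2π√((3/2)R²/(gR)) = 2π√(3R/(2g)) = 1.211 s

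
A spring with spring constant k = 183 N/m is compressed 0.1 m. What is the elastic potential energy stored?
PE = ½kx² = ½×183×0.1² = 0.915 J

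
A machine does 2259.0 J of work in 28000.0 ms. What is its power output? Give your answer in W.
P = W/t = 2259 J / 28 s = 80.68 W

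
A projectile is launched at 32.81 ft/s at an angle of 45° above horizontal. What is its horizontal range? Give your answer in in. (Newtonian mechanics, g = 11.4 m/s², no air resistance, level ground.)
R = v₀² sin(2θ) / g (with unit conversion) = 345.4 in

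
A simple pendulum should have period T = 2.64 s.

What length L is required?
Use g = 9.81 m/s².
T = 2π√(L/g) → L = g(T/2π)² = 9.81×(2.64/2π)² = 1.732 m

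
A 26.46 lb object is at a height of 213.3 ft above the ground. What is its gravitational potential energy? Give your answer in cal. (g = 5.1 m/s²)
PE = mgh = 12 kg × 5.1 m/s² × 65.01 m = 3980 J = 951.1 cal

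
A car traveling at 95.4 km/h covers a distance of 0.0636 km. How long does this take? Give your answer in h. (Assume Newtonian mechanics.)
t = d/v (with unit conversion) = 0.0006667 h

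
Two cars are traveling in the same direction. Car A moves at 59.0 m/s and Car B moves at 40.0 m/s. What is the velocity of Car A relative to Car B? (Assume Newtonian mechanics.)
v_rel = v_A - v_B = 59.0 - 40.0 = 19.0 m/s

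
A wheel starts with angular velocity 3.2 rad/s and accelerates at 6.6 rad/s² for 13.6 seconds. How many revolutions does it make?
θ = ω₀t + ½αt² = 3.2×13.6 + ½×6.6×13.6² = 653.89 rad
Revolutions = θ/(2π) = 653.89/(2π) = 104.07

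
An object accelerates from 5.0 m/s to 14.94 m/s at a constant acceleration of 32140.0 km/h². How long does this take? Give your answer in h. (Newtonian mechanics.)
t = (v - v₀)/a (with unit conversion) = 0.001113 h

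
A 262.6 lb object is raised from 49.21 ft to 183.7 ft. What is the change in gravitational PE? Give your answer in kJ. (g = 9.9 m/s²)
ΔPE = mg(h₂ − h₁) = 119.1 kg × 9.9 m/s² × (55.99 − 15) m = 4.834e+04 J = 48.34 kJ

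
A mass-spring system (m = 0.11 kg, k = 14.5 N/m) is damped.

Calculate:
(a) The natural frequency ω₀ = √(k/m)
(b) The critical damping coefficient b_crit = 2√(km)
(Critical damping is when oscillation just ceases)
ω₀ = √(k/m) = √(14.5/0.11) = 11.48 rad/s
b_crit = 2√(km) = 2√(14.5×0.11) = 2.526 kg/s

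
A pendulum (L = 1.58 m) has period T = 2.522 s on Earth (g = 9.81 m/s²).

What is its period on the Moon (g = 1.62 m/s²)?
T = 2π√(L/g), so T_moon/T_earth = √(g_earth/g_moon)
T_moon = 2π√(1.58/1.62) = 6.205 s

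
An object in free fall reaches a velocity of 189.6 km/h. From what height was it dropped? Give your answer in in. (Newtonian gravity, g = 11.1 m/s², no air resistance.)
h = v²/(2g) (with unit conversion) = 4919.0 in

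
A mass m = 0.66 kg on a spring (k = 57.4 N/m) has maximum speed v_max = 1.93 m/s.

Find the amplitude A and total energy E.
½mv²_max = ½kA² → A = v_max√(m/k) = 1.93×√(0.66/57.4) = 0.207 m = 20.7 cm
E = ½mv²_max = ½×0.66×1.93² = 1.229 J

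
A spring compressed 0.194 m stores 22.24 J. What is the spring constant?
PE = ½kx² → k = 2PE/x² = 2×22.24/0.194² = 1182.0 N/m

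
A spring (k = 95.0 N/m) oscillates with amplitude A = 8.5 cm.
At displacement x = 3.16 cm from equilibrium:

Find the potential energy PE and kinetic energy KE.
E_total = ½kA² = ½×95.0×(0.085)² = 0.3432 J
PE = ½kx² = ½×95.0×(0.0316)² = 0.04743 J
KE = E_total − PE = 0.2958 J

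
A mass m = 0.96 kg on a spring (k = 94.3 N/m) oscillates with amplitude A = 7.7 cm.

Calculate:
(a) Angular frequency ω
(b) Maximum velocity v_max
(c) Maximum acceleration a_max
ω = √(k/m) = √(94.3/0.96) = 9.911 rad/s
v_max = ωA = 9.911×0.077 = 0.7632 m/s
a_max = ω²A = 9.911²×0.077 = 7.564 m/s²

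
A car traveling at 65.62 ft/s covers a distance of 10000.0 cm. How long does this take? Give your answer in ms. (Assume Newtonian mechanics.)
t = d/v (with unit conversion) = 5000.0 ms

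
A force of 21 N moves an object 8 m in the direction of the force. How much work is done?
W = Fd = 21×8 = 168.0 J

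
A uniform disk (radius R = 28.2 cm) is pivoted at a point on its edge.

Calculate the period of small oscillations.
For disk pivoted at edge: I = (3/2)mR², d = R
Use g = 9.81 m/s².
I/m = (3/2)R² = 0.1193 m²; d = R = 0.282 m
T = 2π√((3/2)R²/(gR)) = 2π√(3R/(2g)) = 1.305 s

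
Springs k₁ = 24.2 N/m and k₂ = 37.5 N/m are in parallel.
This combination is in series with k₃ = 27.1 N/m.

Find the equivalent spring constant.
k₁₂ = k₁ + k₂ = 61.7 N/m (parallel)
1/k_eq = 1/k₁₂ + 1/k₃ → k_eq = 18.83 N/m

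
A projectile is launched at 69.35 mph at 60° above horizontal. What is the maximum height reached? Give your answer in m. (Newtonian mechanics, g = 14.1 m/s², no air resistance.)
H = v₀²sin²(θ)/(2g) (with unit conversion) = 25.56 m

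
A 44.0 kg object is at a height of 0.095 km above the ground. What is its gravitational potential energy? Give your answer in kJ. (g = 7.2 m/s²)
PE = mgh = 44 kg × 7.2 m/s² × 95 m = 3.01e+04 J = 30.1 kJ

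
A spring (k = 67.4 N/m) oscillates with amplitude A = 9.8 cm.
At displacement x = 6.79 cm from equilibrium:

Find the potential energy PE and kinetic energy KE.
E_total = ½kA² = ½×67.4×(0.098)² = 0.3237 J
PE = ½kx² = ½×67.4×(0.0679)² = 0.1554 J
KE = E_total − PE = 0.1683 J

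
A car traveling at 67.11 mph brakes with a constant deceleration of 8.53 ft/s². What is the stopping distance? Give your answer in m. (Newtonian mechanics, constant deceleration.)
d = v₀² / (2a) (with unit conversion) = 173.1 m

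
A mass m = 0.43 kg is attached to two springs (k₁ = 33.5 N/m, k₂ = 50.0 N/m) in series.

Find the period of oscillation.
k_eq = k₁k₂/(k₁+k₂) = 20.06 N/m
T = 2π√(m/k_eq) = 2π√(0.43/20.06) = 0.9199 s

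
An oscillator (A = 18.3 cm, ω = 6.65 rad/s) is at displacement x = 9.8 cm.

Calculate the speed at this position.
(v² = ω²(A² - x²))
v = ω√(A² − x²) = 6.65×√(0.183² − 0.098²) = 1.028 m/s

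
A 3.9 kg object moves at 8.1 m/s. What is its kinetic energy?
KE = ½mv² = ½×3.9×8.1² = 127.9395 J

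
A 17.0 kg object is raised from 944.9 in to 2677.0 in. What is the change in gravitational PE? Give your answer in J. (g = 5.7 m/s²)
ΔPE = mg(h₂ − h₁) = 17 kg × 5.7 m/s² × (68 − 24) m = 4263 J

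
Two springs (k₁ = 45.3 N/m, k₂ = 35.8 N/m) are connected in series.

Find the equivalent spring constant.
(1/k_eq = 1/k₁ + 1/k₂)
1/k_eq = 1/45.3 + 1/35.8 = 0.050008; k_eq = 20 N/m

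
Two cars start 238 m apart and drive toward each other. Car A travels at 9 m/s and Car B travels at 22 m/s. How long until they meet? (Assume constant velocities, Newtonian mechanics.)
Combined speed: v_combined = 9 + 22 = 31 m/s
Time to meet: t = d/31 = 238/31 = 7.68 s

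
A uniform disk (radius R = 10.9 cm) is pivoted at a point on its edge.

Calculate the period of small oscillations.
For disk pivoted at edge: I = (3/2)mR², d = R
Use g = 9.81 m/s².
I/m = (3/2)R² = 0.01782 m²; d = R = 0.109 m
T = 2π√((3/2)R²/(gR)) = 2π√(3R/(2g)) = 0.8112 s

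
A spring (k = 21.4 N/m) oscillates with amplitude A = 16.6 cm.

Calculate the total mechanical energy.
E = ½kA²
E = ½kA² = ½×21.4×(0.166)² = 0.2948 J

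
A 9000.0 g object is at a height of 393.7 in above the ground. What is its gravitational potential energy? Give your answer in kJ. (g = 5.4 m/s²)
PE = mgh = 9 kg × 5.4 m/s² × 10 m = 486 J = 0.486 kJ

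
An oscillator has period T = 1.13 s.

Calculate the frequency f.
f = 1/T = 1/1.13 = 0.885 Hz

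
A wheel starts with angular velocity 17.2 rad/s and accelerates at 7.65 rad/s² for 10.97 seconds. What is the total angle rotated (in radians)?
θ = ω₀t + ½αt² = 17.2×10.97 + ½×7.65×10.97² = 648.99 rad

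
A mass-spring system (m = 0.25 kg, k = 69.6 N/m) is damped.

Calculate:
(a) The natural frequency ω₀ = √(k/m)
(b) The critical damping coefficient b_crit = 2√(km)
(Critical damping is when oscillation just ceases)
ω₀ = √(k/m) = √(69.6/0.25) = 16.69 rad/s
b_crit = 2√(km) = 2√(69.6×0.25) = 8.343 kg/s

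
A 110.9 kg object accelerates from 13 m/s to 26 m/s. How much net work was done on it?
W_net = ΔKE = ½m(v₂² − v₁²) = ½×110.9×(26² − 13²) = 28113.15 J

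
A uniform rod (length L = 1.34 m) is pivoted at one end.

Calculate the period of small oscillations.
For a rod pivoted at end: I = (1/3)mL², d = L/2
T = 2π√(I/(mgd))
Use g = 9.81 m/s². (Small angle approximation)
I/m = (1/3)L² = 0.5985 m²; d = L/2 = 0.67 m
T = 2π√(I/(mgd)) = 2π√(0.5985/(9.81×0.67)) = 1.896 s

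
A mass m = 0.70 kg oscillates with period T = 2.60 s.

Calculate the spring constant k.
T = 2π√(m/k) → k = m(2π/T)² = 0.7×(2π/2.6)² = 4.088 N/m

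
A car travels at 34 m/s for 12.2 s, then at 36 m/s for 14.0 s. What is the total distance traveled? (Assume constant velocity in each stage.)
d₁ = v₁t₁ = 34 × 12.2 = 414.8 m
d₂ = v₂t₂ = 36 × 14.0 = 504 m
d_total = 414.8 + 504 = 918.8 m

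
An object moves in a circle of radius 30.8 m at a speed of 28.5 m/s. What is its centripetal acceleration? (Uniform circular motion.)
a_c = v²/r = 28.5²/30.8 = 812.25/30.8 = 26.37 m/s²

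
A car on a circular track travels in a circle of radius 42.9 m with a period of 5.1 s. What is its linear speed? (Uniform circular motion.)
v = 2πr/T = 2π×42.9/5.1 = 52.85 m/s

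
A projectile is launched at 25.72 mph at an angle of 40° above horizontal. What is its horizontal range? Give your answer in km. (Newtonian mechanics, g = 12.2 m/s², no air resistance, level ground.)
R = v₀² sin(2θ) / g (with unit conversion) = 0.01067 km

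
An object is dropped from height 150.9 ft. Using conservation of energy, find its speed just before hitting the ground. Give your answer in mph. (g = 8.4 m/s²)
mgh = ½mv² → v = √(2gh) = √(2×8.4×45.99) = 27.8 m/s = 62.18 mph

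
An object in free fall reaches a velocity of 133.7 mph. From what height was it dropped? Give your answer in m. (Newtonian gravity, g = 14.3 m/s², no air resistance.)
h = v²/(2g) (with unit conversion) = 124.9 m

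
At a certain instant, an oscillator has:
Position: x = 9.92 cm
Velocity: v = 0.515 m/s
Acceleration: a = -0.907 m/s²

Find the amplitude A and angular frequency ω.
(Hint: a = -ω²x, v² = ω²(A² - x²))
a = −ω²x → ω = √(|a|/x) = √(0.907/0.0992) = 3.024 rad/s
v² = ω²(A² − x²) → A = √(x² + v²/ω²) = √(0.0992² + 0.515²/3.024²) = 0.1971 m = 19.71 cm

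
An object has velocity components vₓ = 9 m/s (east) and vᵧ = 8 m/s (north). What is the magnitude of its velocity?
|v| = √(vₓ² + vᵧ²) = √(9² + 8²) = √(145) = 12.04 m/s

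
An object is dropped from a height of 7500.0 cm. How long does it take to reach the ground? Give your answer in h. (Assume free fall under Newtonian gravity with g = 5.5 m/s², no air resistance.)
t = √(2h/g) (with unit conversion) = 0.001451 h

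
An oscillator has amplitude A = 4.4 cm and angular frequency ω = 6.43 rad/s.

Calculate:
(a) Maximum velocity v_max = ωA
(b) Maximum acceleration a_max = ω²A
v_max = ωA = 6.43×0.044 = 0.2829 m/s
a_max = ω²A = 6.43²×0.044 = 1.819 m/s²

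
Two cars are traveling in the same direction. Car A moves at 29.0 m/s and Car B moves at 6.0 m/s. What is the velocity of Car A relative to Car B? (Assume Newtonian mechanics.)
v_rel = v_A - v_B = 29.0 - 6.0 = 23.0 m/s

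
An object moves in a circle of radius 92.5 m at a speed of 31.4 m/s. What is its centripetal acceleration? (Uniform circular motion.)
a_c = v²/r = 31.4²/92.5 = 985.96/92.5 = 10.66 m/s²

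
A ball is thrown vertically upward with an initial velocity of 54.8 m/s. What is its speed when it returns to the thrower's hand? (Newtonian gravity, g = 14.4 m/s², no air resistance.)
By conservation of energy, the ball returns at the same speed = 54.8 m/s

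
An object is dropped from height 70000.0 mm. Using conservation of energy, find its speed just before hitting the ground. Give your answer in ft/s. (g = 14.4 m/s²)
mgh = ½mv² → v = √(2gh) = √(2×14.4×70) = 44.9 m/s = 147.3 ft/s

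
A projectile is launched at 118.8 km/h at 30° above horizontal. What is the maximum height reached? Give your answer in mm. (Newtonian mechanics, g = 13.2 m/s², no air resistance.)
H = v₀²sin²(θ)/(2g) (with unit conversion) = 10310.0 mm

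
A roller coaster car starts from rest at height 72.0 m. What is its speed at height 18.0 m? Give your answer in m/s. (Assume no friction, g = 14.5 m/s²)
mgh₁ = ½mv₂² + mgh₂ → v₂ = √(2g(h₁−h₂)) = √(2×14.5×(72−18)) = 39.57 m/s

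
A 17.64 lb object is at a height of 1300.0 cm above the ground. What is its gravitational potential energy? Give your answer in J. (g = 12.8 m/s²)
PE = mgh = 8.001 kg × 12.8 m/s² × 13 m = 1331 J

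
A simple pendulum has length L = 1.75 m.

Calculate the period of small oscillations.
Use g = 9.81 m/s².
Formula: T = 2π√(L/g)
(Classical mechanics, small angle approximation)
T = 2π√(L/g) = 2π√(1.75/9.81) = 2.654 s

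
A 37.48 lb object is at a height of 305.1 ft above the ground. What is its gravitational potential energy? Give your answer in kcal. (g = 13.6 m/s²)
PE = mgh = 17 kg × 13.6 m/s² × 92.99 m = 2.15e+04 J = 5.139 kcal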